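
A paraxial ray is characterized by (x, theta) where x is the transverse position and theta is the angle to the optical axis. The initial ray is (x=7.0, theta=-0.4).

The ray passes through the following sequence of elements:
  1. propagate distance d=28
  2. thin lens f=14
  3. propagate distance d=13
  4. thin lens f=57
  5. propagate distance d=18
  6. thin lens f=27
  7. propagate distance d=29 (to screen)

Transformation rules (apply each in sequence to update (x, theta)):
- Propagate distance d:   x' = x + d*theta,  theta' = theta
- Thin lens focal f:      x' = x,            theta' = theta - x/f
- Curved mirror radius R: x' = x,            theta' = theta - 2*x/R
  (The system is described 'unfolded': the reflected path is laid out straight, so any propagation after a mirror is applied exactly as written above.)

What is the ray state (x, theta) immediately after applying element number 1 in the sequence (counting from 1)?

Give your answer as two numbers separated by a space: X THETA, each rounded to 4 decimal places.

Initial: x=7.0000 theta=-0.4000
After 1 (propagate distance d=28): x=-4.2000 theta=-0.4000
Rounded to 4 decimal places: x = -4.2000, theta = -0.4000

Answer: -4.2000 -0.4000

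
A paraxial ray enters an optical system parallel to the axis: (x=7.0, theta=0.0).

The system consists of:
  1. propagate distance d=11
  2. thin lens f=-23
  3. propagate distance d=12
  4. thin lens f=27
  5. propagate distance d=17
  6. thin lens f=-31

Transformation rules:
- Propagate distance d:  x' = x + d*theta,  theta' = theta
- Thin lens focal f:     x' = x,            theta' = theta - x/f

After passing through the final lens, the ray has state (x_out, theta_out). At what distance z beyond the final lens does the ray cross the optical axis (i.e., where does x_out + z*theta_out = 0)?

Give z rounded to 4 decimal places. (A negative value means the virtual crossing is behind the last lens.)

Answer: -44.7041

Derivation:
Initial: x=7.0000 theta=0.0000
After 1 (propagate distance d=11): x=7.0000 theta=0.0000
After 2 (thin lens f=-23): x=7.0000 theta=7/23 (≈0.3043)
After 3 (propagate distance d=12): x=245/23 (≈10.6522) theta=7/23 (≈0.3043)
After 4 (thin lens f=27): x=245/23 (≈10.6522) theta=-56/621 (≈-0.0902)
After 5 (propagate distance d=17): x=5663/621 (≈9.1192) theta=-56/621 (≈-0.0902)
After 6 (thin lens f=-31): x=5663/621 (≈9.1192) theta=1309/6417 (≈0.2040)
z_focus = -x_out/theta_out = -(5663/621)/(1309/6417) = -25079/561 ≈ -44.7041
Rounded to 4 decimal places: z = -44.7041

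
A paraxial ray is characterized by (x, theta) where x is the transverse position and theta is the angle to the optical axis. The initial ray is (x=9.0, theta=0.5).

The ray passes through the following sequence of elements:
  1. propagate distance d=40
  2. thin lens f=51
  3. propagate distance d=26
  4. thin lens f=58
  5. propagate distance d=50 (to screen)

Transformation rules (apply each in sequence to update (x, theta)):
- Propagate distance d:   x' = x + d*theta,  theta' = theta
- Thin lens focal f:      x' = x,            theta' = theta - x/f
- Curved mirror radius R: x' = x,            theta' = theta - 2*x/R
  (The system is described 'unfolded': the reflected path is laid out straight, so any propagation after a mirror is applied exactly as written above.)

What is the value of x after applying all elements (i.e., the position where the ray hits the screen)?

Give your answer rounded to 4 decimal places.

Answer: 0.3225

Derivation:
Initial: x=9.0000 theta=0.5000
After 1 (propagate distance d=40): x=29.0000 theta=0.5000
After 2 (thin lens f=51): x=29.0000 theta=-7/102 (≈-0.0686)
After 3 (propagate distance d=26): x=1388/51 (≈27.2157) theta=-7/102 (≈-0.0686)
After 4 (thin lens f=58): x=1388/51 (≈27.2157) theta=-1591/2958 (≈-0.5379)
After 5 (propagate distance d=50 (to screen)): x=159/493 (≈0.3225) theta=-1591/2958 (≈-0.5379)
Rounded to 4 decimal places: x = 0.3225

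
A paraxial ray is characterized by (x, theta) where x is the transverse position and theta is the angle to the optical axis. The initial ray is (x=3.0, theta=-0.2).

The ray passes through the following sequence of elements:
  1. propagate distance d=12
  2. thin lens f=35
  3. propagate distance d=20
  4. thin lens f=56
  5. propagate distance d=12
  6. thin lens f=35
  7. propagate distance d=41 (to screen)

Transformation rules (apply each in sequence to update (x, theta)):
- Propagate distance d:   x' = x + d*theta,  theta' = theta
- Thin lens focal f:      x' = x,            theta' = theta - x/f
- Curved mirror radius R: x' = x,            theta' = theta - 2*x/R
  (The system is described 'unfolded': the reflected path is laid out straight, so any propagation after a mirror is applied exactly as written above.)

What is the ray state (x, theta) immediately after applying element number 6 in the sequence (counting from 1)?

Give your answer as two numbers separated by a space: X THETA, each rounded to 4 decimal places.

Initial: x=3.0000 theta=-0.2000
After 1 (propagate distance d=12): x=0.6000 theta=-0.2000
After 2 (thin lens f=35): x=0.6000 theta=-38/175 (≈-0.2171)
After 3 (propagate distance d=20): x=-131/35 (≈-3.7429) theta=-38/175 (≈-0.2171)
After 4 (thin lens f=56): x=-131/35 (≈-3.7429) theta=-1473/9800 (≈-0.1503)
After 5 (propagate distance d=12): x=-13589/2450 (≈-5.5465) theta=-1473/9800 (≈-0.1503)
After 6 (thin lens f=35): x=-13589/2450 (≈-5.5465) theta=2801/343000 (≈0.0082)
Rounded to 4 decimal places: x = -5.5465, theta = 0.0082

Answer: -5.5465 0.0082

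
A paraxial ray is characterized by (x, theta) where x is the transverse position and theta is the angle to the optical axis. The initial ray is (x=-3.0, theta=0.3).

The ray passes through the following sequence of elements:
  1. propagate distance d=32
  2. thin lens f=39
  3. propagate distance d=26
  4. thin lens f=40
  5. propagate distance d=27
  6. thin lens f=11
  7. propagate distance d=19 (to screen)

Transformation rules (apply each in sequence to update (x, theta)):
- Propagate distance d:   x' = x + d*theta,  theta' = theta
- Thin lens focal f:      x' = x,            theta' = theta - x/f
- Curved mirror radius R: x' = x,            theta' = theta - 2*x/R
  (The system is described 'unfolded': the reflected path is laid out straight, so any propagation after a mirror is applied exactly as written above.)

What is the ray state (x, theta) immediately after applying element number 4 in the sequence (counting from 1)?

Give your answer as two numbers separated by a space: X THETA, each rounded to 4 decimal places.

Initial: x=-3.0000 theta=0.3000
After 1 (propagate distance d=32): x=6.6000 theta=0.3000
After 2 (thin lens f=39): x=6.6000 theta=17/130 (≈0.1308)
After 3 (propagate distance d=26): x=10.0000 theta=17/130 (≈0.1308)
After 4 (thin lens f=40): x=10.0000 theta=-31/260 (≈-0.1192)
Rounded to 4 decimal places: x = 10.0000, theta = -0.1192

Answer: 10.0000 -0.1192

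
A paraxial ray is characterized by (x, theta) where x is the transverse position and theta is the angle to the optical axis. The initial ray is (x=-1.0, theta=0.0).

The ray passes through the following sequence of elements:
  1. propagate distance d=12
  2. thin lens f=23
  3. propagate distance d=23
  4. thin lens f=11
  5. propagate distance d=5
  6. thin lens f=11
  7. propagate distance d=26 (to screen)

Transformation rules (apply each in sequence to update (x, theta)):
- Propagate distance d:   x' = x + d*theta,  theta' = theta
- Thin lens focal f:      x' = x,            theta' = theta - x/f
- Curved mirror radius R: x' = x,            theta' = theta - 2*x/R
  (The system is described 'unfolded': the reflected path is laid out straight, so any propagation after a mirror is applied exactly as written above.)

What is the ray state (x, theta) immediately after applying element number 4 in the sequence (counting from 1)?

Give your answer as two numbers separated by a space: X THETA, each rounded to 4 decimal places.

Answer: 0.0000 0.0435

Derivation:
Initial: x=-1.0000 theta=0.0000
After 1 (propagate distance d=12): x=-1.0000 theta=0.0000
After 2 (thin lens f=23): x=-1.0000 theta=1/23 (≈0.0435)
After 3 (propagate distance d=23): x=0.0000 theta=1/23 (≈0.0435)
After 4 (thin lens f=11): x=0.0000 theta=1/23 (≈0.0435)
Rounded to 4 decimal places: x = 0.0000, theta = 0.0435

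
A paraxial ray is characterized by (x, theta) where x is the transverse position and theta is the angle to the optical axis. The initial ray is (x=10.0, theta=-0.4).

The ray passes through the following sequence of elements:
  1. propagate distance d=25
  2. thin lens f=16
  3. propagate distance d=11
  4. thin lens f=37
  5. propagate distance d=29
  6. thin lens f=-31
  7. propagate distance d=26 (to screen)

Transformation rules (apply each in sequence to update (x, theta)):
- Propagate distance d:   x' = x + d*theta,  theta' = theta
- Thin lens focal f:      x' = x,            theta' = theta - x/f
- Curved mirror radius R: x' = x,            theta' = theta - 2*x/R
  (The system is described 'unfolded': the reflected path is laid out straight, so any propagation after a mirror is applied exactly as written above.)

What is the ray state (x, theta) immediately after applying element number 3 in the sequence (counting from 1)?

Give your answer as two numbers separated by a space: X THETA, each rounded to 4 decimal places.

Initial: x=10.0000 theta=-0.4000
After 1 (propagate distance d=25): x=0.0000 theta=-0.4000
After 2 (thin lens f=16): x=0.0000 theta=-0.4000
After 3 (propagate distance d=11): x=-4.4000 theta=-0.4000
Rounded to 4 decimal places: x = -4.4000, theta = -0.4000

Answer: -4.4000 -0.4000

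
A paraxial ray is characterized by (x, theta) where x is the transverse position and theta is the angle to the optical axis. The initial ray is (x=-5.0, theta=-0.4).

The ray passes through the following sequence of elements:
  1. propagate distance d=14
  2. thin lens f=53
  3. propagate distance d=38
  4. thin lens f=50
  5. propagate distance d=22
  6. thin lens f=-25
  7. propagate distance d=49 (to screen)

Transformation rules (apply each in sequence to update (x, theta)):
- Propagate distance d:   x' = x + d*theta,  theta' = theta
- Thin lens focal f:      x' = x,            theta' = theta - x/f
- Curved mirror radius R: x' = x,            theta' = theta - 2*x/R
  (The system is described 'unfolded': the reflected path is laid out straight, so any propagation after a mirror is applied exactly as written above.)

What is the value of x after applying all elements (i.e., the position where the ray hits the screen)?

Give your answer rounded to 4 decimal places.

Answer: -35.1563

Derivation:
Initial: x=-5.0000 theta=-0.4000
After 1 (propagate distance d=14): x=-10.6000 theta=-0.4000
After 2 (thin lens f=53): x=-10.6000 theta=-0.2000
After 3 (propagate distance d=38): x=-18.2000 theta=-0.2000
After 4 (thin lens f=50): x=-18.2000 theta=0.1640
After 5 (propagate distance d=22): x=-14.5920 theta=0.1640
After 6 (thin lens f=-25): x=-14.5920 theta=-2623/6250 (≈-0.4197)
After 7 (propagate distance d=49 (to screen)): x=-219727/6250 (≈-35.1563) theta=-2623/6250 (≈-0.4197)
Rounded to 4 decimal places: x = -35.1563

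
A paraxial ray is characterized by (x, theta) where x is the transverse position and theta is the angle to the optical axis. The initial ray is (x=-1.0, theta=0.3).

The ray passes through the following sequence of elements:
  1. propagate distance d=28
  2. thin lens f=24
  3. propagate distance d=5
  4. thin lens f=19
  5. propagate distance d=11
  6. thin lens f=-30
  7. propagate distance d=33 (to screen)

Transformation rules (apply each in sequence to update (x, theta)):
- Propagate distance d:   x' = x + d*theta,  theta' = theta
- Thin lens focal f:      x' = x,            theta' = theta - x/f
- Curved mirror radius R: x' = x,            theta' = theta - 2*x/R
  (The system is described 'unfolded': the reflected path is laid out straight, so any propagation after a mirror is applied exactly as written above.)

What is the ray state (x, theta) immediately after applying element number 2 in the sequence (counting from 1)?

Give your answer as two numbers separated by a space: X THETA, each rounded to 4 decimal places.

Initial: x=-1.0000 theta=0.3000
After 1 (propagate distance d=28): x=7.4000 theta=0.3000
After 2 (thin lens f=24): x=7.4000 theta=-1/120 (≈-0.0083)
Rounded to 4 decimal places: x = 7.4000, theta = -0.0083

Answer: 7.4000 -0.0083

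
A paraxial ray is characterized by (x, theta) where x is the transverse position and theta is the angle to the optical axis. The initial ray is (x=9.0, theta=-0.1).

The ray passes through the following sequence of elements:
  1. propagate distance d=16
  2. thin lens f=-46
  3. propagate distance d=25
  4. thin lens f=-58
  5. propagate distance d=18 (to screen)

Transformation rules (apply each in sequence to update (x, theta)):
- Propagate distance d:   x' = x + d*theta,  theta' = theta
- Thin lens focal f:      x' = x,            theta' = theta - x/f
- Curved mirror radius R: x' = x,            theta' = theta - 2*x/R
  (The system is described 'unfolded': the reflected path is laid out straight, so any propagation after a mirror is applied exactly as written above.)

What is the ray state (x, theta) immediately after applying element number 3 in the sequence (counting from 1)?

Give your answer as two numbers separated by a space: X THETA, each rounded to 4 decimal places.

Initial: x=9.0000 theta=-0.1000
After 1 (propagate distance d=16): x=7.4000 theta=-0.1000
After 2 (thin lens f=-46): x=7.4000 theta=7/115 (≈0.0609)
After 3 (propagate distance d=25): x=1026/115 (≈8.9217) theta=7/115 (≈0.0609)
Rounded to 4 decimal places: x = 8.9217, theta = 0.0609

Answer: 8.9217 0.0609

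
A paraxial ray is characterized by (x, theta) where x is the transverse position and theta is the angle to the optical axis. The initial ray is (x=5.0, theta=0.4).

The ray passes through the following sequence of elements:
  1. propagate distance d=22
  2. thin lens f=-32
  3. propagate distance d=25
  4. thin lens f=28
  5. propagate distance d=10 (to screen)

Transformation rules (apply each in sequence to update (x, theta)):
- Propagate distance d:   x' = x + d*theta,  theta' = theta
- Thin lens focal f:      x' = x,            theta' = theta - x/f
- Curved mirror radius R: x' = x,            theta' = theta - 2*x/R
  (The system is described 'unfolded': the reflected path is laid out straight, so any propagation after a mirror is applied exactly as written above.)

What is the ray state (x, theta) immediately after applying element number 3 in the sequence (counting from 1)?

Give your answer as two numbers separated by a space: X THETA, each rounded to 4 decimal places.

Initial: x=5.0000 theta=0.4000
After 1 (propagate distance d=22): x=13.8000 theta=0.4000
After 2 (thin lens f=-32): x=13.8000 theta=133/160 (≈0.8313)
After 3 (propagate distance d=25): x=5533/160 (≈34.5813) theta=133/160 (≈0.8313)
Rounded to 4 decimal places: x = 34.5813, theta = 0.8313

Answer: 34.5813 0.8313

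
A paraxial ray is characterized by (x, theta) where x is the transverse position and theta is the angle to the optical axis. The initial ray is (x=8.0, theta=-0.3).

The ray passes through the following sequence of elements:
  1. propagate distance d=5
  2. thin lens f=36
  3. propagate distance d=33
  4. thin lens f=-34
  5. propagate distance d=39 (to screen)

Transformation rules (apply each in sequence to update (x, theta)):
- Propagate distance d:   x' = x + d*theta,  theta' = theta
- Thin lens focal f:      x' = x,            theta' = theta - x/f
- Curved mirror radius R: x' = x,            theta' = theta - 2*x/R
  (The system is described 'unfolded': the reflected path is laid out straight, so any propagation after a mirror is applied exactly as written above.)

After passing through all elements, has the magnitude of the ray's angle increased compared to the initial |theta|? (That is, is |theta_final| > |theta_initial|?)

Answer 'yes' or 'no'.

Initial: x=8.0000 theta=-0.3000
After 1 (propagate distance d=5): x=6.5000 theta=-0.3000
After 2 (thin lens f=36): x=6.5000 theta=-173/360 (≈-0.4806)
After 3 (propagate distance d=33): x=-1123/120 (≈-9.3583) theta=-173/360 (≈-0.4806)
After 4 (thin lens f=-34): x=-1123/120 (≈-9.3583) theta=-9251/12240 (≈-0.7558)
After 5 (propagate distance d=39 (to screen)): x=-10563/272 (≈-38.8346) theta=-9251/12240 (≈-0.7558)
|theta_initial|=0.3000 |theta_final|=9251/12240 (≈0.7558) -> increased

Answer: yes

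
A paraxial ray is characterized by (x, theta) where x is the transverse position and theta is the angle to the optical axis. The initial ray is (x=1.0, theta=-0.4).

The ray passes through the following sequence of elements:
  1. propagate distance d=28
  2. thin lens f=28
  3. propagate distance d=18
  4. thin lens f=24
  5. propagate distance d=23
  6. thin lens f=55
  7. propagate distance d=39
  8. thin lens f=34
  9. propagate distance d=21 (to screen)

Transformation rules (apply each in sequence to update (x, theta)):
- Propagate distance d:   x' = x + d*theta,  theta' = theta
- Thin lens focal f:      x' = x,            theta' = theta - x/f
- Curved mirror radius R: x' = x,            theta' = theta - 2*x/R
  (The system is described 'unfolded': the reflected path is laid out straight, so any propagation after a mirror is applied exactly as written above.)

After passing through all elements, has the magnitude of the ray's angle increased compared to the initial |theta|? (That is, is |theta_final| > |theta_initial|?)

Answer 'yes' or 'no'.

Answer: no

Derivation:
Initial: x=1.0000 theta=-0.4000
After 1 (propagate distance d=28): x=-10.2000 theta=-0.4000
After 2 (thin lens f=28): x=-10.2000 theta=-1/28 (≈-0.0357)
After 3 (propagate distance d=18): x=-759/70 (≈-10.8429) theta=-1/28 (≈-0.0357)
After 4 (thin lens f=24): x=-759/70 (≈-10.8429) theta=233/560 (≈0.4161)
After 5 (propagate distance d=23): x=-713/560 (≈-1.2732) theta=233/560 (≈0.4161)
After 6 (thin lens f=55): x=-713/560 (≈-1.2732) theta=1691/3850 (≈0.4392)
After 7 (propagate distance d=39): x=488377/30800 (≈15.8564) theta=1691/3850 (≈0.4392)
After 8 (thin lens f=34): x=488377/30800 (≈15.8564) theta=-1137/41888 (≈-0.0271)
After 9 (propagate distance d=21 (to screen)): x=1455263/95200 (≈15.2864) theta=-1137/41888 (≈-0.0271)
|theta_initial|=0.4000 |theta_final|=1137/41888 (≈0.0271) -> not increased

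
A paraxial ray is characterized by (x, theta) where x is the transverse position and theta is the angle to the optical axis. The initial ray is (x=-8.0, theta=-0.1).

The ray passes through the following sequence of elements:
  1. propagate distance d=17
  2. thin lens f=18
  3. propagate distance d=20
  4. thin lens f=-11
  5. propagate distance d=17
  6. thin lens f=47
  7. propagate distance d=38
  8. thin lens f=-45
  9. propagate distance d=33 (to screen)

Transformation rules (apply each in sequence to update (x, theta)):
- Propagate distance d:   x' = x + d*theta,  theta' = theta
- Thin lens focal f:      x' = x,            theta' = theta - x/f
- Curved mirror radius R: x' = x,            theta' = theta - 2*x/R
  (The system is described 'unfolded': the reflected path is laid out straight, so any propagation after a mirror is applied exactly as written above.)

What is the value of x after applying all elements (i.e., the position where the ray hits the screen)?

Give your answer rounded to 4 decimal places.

Answer: 33.2095

Derivation:
Initial: x=-8.0000 theta=-0.1000
After 1 (propagate distance d=17): x=-9.7000 theta=-0.1000
After 2 (thin lens f=18): x=-9.7000 theta=79/180 (≈0.4389)
After 3 (propagate distance d=20): x=-83/90 (≈-0.9222) theta=79/180 (≈0.4389)
After 4 (thin lens f=-11): x=-83/90 (≈-0.9222) theta=703/1980 (≈0.3551)
After 5 (propagate distance d=17): x=225/44 (≈5.1136) theta=703/1980 (≈0.3551)
After 6 (thin lens f=47): x=225/44 (≈5.1136) theta=5729/23265 (≈0.2462)
After 7 (propagate distance d=38): x=1346683/93060 (≈14.4711) theta=5729/23265 (≈0.2462)
After 8 (thin lens f=-45): x=1346683/93060 (≈14.4711) theta=216173/380700 (≈0.5678)
After 9 (propagate distance d=33 (to screen)): x=23178589/697950 (≈33.2095) theta=216173/380700 (≈0.5678)
Rounded to 4 decimal places: x = 33.2095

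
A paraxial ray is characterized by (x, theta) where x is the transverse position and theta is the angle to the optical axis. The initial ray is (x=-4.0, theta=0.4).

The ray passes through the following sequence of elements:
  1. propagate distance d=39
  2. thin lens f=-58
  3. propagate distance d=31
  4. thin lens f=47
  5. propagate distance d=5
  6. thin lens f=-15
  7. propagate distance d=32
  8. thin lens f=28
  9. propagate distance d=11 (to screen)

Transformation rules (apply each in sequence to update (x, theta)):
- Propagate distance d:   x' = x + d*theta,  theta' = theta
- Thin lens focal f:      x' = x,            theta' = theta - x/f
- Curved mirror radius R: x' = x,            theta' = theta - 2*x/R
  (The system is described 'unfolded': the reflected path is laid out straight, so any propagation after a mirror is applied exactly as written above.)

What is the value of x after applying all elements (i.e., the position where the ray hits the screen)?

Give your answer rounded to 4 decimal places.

Answer: 77.7429

Derivation:
Initial: x=-4.0000 theta=0.4000
After 1 (propagate distance d=39): x=11.6000 theta=0.4000
After 2 (thin lens f=-58): x=11.6000 theta=0.6000
After 3 (propagate distance d=31): x=30.2000 theta=0.6000
After 4 (thin lens f=47): x=30.2000 theta=-2/47 (≈-0.0426)
After 5 (propagate distance d=5): x=7047/235 (≈29.9872) theta=-2/47 (≈-0.0426)
After 6 (thin lens f=-15): x=7047/235 (≈29.9872) theta=2299/1175 (≈1.9566)
After 7 (propagate distance d=32): x=108803/1175 (≈92.5983) theta=2299/1175 (≈1.9566)
After 8 (thin lens f=28): x=108803/1175 (≈92.5983) theta=-44431/32900 (≈-1.3505)
After 9 (propagate distance d=11 (to screen)): x=2557743/32900 (≈77.7429) theta=-44431/32900 (≈-1.3505)
Rounded to 4 decimal places: x = 77.7429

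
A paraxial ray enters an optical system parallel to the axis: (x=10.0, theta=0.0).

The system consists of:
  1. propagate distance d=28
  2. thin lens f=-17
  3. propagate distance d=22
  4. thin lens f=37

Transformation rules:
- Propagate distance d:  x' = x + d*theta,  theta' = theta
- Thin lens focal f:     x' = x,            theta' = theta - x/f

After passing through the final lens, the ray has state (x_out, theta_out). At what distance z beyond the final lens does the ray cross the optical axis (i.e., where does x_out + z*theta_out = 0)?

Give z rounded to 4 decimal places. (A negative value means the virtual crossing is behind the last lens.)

Answer: 721.5000

Derivation:
Initial: x=10.0000 theta=0.0000
After 1 (propagate distance d=28): x=10.0000 theta=0.0000
After 2 (thin lens f=-17): x=10.0000 theta=10/17 (≈0.5882)
After 3 (propagate distance d=22): x=390/17 (≈22.9412) theta=10/17 (≈0.5882)
After 4 (thin lens f=37): x=390/17 (≈22.9412) theta=-20/629 (≈-0.0318)
z_focus = -x_out/theta_out = -(390/17)/(-20/629) = 721.5000
Rounded to 4 decimal places: z = 721.5000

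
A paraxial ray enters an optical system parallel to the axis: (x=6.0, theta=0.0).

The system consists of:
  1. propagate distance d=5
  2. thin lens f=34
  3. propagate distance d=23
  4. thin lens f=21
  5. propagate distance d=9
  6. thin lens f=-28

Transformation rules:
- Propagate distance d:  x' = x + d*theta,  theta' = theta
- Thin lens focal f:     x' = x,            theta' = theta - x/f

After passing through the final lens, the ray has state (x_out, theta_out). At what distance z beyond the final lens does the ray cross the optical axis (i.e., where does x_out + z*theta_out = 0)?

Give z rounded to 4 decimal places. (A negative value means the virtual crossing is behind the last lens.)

Initial: x=6.0000 theta=0.0000
After 1 (propagate distance d=5): x=6.0000 theta=0.0000
After 2 (thin lens f=34): x=6.0000 theta=-3/17 (≈-0.1765)
After 3 (propagate distance d=23): x=33/17 (≈1.9412) theta=-3/17 (≈-0.1765)
After 4 (thin lens f=21): x=33/17 (≈1.9412) theta=-32/119 (≈-0.2689)
After 5 (propagate distance d=9): x=-57/119 (≈-0.4790) theta=-32/119 (≈-0.2689)
After 6 (thin lens f=-28): x=-57/119 (≈-0.4790) theta=-953/3332 (≈-0.2860)
z_focus = -x_out/theta_out = -(-57/119)/(-953/3332) = -1596/953 ≈ -1.6747
Rounded to 4 decimal places: z = -1.6747

Answer: -1.6747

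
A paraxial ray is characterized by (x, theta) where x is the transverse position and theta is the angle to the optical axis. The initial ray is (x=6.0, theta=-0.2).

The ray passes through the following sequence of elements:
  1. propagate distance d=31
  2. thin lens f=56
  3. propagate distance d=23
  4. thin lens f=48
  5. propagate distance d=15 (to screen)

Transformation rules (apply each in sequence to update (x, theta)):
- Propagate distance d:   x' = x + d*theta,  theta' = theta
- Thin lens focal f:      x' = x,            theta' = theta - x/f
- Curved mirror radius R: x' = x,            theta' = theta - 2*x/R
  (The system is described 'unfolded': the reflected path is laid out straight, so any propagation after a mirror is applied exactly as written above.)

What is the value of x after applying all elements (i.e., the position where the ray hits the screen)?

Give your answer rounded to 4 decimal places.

Answer: -6.1900

Derivation:
Initial: x=6.0000 theta=-0.2000
After 1 (propagate distance d=31): x=-0.2000 theta=-0.2000
After 2 (thin lens f=56): x=-0.2000 theta=-11/56 (≈-0.1964)
After 3 (propagate distance d=23): x=-1321/280 (≈-4.7179) theta=-11/56 (≈-0.1964)
After 4 (thin lens f=48): x=-1321/280 (≈-4.7179) theta=-1319/13440 (≈-0.0981)
After 5 (propagate distance d=15 (to screen)): x=-27731/4480 (≈-6.1900) theta=-1319/13440 (≈-0.0981)
Rounded to 4 decimal places: x = -6.1900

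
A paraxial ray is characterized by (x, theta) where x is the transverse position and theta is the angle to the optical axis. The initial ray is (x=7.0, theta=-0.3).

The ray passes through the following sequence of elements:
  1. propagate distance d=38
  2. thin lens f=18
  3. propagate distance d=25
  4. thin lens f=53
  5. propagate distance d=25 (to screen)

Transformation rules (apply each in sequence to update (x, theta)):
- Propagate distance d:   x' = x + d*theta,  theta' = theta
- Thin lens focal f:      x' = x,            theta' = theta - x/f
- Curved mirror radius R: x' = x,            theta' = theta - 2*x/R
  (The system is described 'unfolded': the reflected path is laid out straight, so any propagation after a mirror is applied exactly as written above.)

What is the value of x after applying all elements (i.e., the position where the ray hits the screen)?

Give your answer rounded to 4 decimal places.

Answer: -4.4472

Derivation:
Initial: x=7.0000 theta=-0.3000
After 1 (propagate distance d=38): x=-4.4000 theta=-0.3000
After 2 (thin lens f=18): x=-4.4000 theta=-1/18 (≈-0.0556)
After 3 (propagate distance d=25): x=-521/90 (≈-5.7889) theta=-1/18 (≈-0.0556)
After 4 (thin lens f=53): x=-521/90 (≈-5.7889) theta=128/2385 (≈0.0537)
After 5 (propagate distance d=25 (to screen)): x=-2357/530 (≈-4.4472) theta=128/2385 (≈0.0537)
Rounded to 4 decimal places: x = -4.4472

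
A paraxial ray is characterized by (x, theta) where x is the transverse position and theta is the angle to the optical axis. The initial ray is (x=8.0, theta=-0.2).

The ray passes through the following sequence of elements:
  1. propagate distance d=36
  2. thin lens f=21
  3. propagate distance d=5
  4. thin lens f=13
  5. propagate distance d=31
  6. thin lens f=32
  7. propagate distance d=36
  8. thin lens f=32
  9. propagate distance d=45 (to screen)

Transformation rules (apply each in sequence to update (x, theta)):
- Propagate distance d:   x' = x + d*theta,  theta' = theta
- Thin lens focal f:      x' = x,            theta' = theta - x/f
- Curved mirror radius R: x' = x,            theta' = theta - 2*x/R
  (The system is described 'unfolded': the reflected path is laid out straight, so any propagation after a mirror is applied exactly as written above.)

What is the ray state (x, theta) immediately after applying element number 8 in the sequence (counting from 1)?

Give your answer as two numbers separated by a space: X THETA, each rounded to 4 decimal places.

Answer: -6.6351 0.2130

Derivation:
Initial: x=8.0000 theta=-0.2000
After 1 (propagate distance d=36): x=0.8000 theta=-0.2000
After 2 (thin lens f=21): x=0.8000 theta=-5/21 (≈-0.2381)
After 3 (propagate distance d=5): x=-41/105 (≈-0.3905) theta=-5/21 (≈-0.2381)
After 4 (thin lens f=13): x=-41/105 (≈-0.3905) theta=-284/1365 (≈-0.2081)
After 5 (propagate distance d=31): x=-9337/1365 (≈-6.8403) theta=-284/1365 (≈-0.2081)
After 6 (thin lens f=32): x=-9337/1365 (≈-6.8403) theta=83/14560 (≈0.0057)
After 7 (propagate distance d=36): x=-14491/2184 (≈-6.6351) theta=83/14560 (≈0.0057)
After 8 (thin lens f=32): x=-14491/2184 (≈-6.6351) theta=74447/349440 (≈0.2130)
Rounded to 4 decimal places: x = -6.6351, theta = 0.2130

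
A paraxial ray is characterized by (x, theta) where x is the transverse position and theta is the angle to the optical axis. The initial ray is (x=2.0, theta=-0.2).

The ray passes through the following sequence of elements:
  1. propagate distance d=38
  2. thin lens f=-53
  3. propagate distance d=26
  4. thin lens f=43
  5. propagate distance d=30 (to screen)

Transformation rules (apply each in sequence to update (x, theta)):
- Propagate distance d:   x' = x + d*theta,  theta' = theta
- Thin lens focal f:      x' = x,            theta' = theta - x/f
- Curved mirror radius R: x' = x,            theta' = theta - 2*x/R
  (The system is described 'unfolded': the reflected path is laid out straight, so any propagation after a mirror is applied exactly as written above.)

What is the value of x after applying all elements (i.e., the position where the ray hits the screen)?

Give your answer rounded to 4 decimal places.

Initial: x=2.0000 theta=-0.2000
After 1 (propagate distance d=38): x=-5.6000 theta=-0.2000
After 2 (thin lens f=-53): x=-5.6000 theta=-81/265 (≈-0.3057)
After 3 (propagate distance d=26): x=-718/53 (≈-13.5472) theta=-81/265 (≈-0.3057)
After 4 (thin lens f=43): x=-718/53 (≈-13.5472) theta=107/11395 (≈0.0094)
After 5 (propagate distance d=30 (to screen)): x=-30232/2279 (≈-13.2655) theta=107/11395 (≈0.0094)
Rounded to 4 decimal places: x = -13.2655

Answer: -13.2655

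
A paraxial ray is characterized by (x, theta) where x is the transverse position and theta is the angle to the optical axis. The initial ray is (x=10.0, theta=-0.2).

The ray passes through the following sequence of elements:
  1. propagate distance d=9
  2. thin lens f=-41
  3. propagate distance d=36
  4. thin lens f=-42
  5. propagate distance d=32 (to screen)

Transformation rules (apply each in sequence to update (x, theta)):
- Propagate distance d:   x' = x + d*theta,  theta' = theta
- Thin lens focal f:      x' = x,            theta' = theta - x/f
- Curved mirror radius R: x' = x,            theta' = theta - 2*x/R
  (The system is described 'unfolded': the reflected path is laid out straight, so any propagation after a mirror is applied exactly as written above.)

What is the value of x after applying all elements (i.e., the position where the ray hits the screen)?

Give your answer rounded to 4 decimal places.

Answer: 14.4476

Derivation:
Initial: x=10.0000 theta=-0.2000
After 1 (propagate distance d=9): x=8.2000 theta=-0.2000
After 2 (thin lens f=-41): x=8.2000 theta=0.0000
After 3 (propagate distance d=36): x=8.2000 theta=0.0000
After 4 (thin lens f=-42): x=8.2000 theta=41/210 (≈0.1952)
After 5 (propagate distance d=32 (to screen)): x=1517/105 (≈14.4476) theta=41/210 (≈0.1952)
Rounded to 4 decimal places: x = 14.4476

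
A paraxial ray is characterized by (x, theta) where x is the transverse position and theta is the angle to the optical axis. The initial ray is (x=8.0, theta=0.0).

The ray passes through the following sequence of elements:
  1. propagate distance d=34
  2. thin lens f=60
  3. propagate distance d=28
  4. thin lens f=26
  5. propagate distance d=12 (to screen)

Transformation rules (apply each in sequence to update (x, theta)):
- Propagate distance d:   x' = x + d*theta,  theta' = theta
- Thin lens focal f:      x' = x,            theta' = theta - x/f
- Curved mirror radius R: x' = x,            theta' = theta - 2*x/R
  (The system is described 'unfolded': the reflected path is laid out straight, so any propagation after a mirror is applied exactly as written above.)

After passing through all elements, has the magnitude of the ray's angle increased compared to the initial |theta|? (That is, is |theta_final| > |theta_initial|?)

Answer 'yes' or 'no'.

Initial: x=8.0000 theta=0.0000
After 1 (propagate distance d=34): x=8.0000 theta=0.0000
After 2 (thin lens f=60): x=8.0000 theta=-2/15 (≈-0.1333)
After 3 (propagate distance d=28): x=64/15 (≈4.2667) theta=-2/15 (≈-0.1333)
After 4 (thin lens f=26): x=64/15 (≈4.2667) theta=-58/195 (≈-0.2974)
After 5 (propagate distance d=12 (to screen)): x=136/195 (≈0.6974) theta=-58/195 (≈-0.2974)
|theta_initial|=0.0000 |theta_final|=58/195 (≈0.2974) -> increased

Answer: yes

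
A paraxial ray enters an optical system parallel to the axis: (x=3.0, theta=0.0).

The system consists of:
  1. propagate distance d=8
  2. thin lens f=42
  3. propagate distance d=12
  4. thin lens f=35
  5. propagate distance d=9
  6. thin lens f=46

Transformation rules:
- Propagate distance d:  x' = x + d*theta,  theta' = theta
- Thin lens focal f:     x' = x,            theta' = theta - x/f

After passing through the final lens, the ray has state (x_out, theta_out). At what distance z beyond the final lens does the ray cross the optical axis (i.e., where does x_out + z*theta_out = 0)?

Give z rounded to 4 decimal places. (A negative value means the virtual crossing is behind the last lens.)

Answer: 6.1910

Derivation:
Initial: x=3.0000 theta=0.0000
After 1 (propagate distance d=8): x=3.0000 theta=0.0000
After 2 (thin lens f=42): x=3.0000 theta=-1/14 (≈-0.0714)
After 3 (propagate distance d=12): x=15/7 (≈2.1429) theta=-1/14 (≈-0.0714)
After 4 (thin lens f=35): x=15/7 (≈2.1429) theta=-13/98 (≈-0.1327)
After 5 (propagate distance d=9): x=93/98 (≈0.9490) theta=-13/98 (≈-0.1327)
After 6 (thin lens f=46): x=93/98 (≈0.9490) theta=-691/4508 (≈-0.1533)
z_focus = -x_out/theta_out = -(93/98)/(-691/4508) = 4278/691 ≈ 6.1910
Rounded to 4 decimal places: z = 6.1910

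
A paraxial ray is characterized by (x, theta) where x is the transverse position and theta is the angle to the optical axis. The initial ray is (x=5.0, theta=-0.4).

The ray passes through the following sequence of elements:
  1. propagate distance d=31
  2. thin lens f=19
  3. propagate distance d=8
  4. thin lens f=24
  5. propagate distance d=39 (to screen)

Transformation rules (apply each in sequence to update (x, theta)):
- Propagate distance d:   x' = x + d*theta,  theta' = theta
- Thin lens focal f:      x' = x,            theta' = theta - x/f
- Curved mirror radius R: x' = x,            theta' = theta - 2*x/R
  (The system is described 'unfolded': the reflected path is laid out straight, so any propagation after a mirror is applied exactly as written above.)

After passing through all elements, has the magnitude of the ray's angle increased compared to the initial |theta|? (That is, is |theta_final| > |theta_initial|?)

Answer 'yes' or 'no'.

Answer: no

Derivation:
Initial: x=5.0000 theta=-0.4000
After 1 (propagate distance d=31): x=-7.4000 theta=-0.4000
After 2 (thin lens f=19): x=-7.4000 theta=-1/95 (≈-0.0105)
After 3 (propagate distance d=8): x=-711/95 (≈-7.4842) theta=-1/95 (≈-0.0105)
After 4 (thin lens f=24): x=-711/95 (≈-7.4842) theta=229/760 (≈0.3013)
After 5 (propagate distance d=39 (to screen)): x=3243/760 (≈4.2671) theta=229/760 (≈0.3013)
|theta_initial|=0.4000 |theta_final|=229/760 (≈0.3013) -> not increased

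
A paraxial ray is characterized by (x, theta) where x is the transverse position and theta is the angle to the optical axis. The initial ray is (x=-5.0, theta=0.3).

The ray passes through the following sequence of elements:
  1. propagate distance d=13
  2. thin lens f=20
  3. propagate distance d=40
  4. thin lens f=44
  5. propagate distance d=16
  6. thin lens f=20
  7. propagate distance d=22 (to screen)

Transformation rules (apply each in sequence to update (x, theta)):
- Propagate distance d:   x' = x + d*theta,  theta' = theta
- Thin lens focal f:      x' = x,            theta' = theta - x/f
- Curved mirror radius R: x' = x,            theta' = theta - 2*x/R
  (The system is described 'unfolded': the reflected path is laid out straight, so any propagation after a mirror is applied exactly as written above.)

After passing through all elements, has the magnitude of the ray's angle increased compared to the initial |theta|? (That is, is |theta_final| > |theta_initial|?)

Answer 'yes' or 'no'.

Initial: x=-5.0000 theta=0.3000
After 1 (propagate distance d=13): x=-1.1000 theta=0.3000
After 2 (thin lens f=20): x=-1.1000 theta=0.3550
After 3 (propagate distance d=40): x=13.1000 theta=0.3550
After 4 (thin lens f=44): x=13.1000 theta=63/1100 (≈0.0573)
After 5 (propagate distance d=16): x=7709/550 (≈14.0164) theta=63/1100 (≈0.0573)
After 6 (thin lens f=20): x=7709/550 (≈14.0164) theta=-7079/11000 (≈-0.6435)
After 7 (propagate distance d=22 (to screen)): x=-779/5500 (≈-0.1416) theta=-7079/11000 (≈-0.6435)
|theta_initial|=0.3000 |theta_final|=7079/11000 (≈0.6435) -> increased

Answer: yes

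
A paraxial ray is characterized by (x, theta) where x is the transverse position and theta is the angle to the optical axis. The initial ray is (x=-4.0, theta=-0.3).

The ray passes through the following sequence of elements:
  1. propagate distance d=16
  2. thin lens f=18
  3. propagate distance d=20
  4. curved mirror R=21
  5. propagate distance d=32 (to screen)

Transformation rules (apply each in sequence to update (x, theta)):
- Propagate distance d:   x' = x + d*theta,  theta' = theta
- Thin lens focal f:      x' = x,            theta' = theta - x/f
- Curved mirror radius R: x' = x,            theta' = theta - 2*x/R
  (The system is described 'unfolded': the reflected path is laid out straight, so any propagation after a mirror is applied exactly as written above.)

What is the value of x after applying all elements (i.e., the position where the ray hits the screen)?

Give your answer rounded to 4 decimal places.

Initial: x=-4.0000 theta=-0.3000
After 1 (propagate distance d=16): x=-8.8000 theta=-0.3000
After 2 (thin lens f=18): x=-8.8000 theta=17/90 (≈0.1889)
After 3 (propagate distance d=20): x=-226/45 (≈-5.0222) theta=17/90 (≈0.1889)
After 4 (curved mirror R=21): x=-226/45 (≈-5.0222) theta=1261/1890 (≈0.6672)
After 5 (propagate distance d=32 (to screen)): x=3086/189 (≈16.3280) theta=1261/1890 (≈0.6672)
Rounded to 4 decimal places: x = 16.3280

Answer: 16.3280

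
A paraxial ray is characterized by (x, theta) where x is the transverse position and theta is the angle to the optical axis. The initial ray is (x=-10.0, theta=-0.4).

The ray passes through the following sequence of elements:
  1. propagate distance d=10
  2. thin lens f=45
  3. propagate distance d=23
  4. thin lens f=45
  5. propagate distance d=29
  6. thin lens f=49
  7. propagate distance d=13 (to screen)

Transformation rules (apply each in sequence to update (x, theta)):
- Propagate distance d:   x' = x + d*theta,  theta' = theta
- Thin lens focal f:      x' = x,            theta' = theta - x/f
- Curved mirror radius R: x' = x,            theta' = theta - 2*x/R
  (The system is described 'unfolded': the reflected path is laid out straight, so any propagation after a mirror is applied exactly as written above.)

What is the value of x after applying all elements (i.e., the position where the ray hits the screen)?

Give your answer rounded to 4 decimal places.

Initial: x=-10.0000 theta=-0.4000
After 1 (propagate distance d=10): x=-14.0000 theta=-0.4000
After 2 (thin lens f=45): x=-14.0000 theta=-4/45 (≈-0.0889)
After 3 (propagate distance d=23): x=-722/45 (≈-16.0444) theta=-4/45 (≈-0.0889)
After 4 (thin lens f=45): x=-722/45 (≈-16.0444) theta=542/2025 (≈0.2677)
After 5 (propagate distance d=29): x=-16772/2025 (≈-8.2825) theta=542/2025 (≈0.2677)
After 6 (thin lens f=49): x=-16772/2025 (≈-8.2825) theta=1238/2835 (≈0.4367)
After 7 (propagate distance d=13 (to screen)): x=-36934/14175 (≈-2.6056) theta=1238/2835 (≈0.4367)
Rounded to 4 decimal places: x = -2.6056

Answer: -2.6056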